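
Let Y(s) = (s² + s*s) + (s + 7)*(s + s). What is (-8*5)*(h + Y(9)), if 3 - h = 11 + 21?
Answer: -16840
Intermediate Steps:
h = -29 (h = 3 - (11 + 21) = 3 - 1*32 = 3 - 32 = -29)
Y(s) = 2*s² + 2*s*(7 + s) (Y(s) = (s² + s²) + (7 + s)*(2*s) = 2*s² + 2*s*(7 + s))
(-8*5)*(h + Y(9)) = (-8*5)*(-29 + 2*9*(7 + 2*9)) = -40*(-29 + 2*9*(7 + 18)) = -40*(-29 + 2*9*25) = -40*(-29 + 450) = -40*421 = -16840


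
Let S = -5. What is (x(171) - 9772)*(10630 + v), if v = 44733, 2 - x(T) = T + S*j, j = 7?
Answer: -548425878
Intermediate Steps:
x(T) = 37 - T (x(T) = 2 - (T - 5*7) = 2 - (T - 35) = 2 - (-35 + T) = 2 + (35 - T) = 37 - T)
(x(171) - 9772)*(10630 + v) = ((37 - 1*171) - 9772)*(10630 + 44733) = ((37 - 171) - 9772)*55363 = (-134 - 9772)*55363 = -9906*55363 = -548425878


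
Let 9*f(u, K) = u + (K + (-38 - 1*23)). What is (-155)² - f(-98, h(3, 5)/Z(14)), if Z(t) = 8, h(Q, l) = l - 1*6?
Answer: 1731073/72 ≈ 24043.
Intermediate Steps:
h(Q, l) = -6 + l (h(Q, l) = l - 6 = -6 + l)
f(u, K) = -61/9 + K/9 + u/9 (f(u, K) = (u + (K + (-38 - 1*23)))/9 = (u + (K + (-38 - 23)))/9 = (u + (K - 61))/9 = (u + (-61 + K))/9 = (-61 + K + u)/9 = -61/9 + K/9 + u/9)
(-155)² - f(-98, h(3, 5)/Z(14)) = (-155)² - (-61/9 + ((-6 + 5)/8)/9 + (⅑)*(-98)) = 24025 - (-61/9 + (-1*⅛)/9 - 98/9) = 24025 - (-61/9 + (⅑)*(-⅛) - 98/9) = 24025 - (-61/9 - 1/72 - 98/9) = 24025 - 1*(-1273/72) = 24025 + 1273/72 = 1731073/72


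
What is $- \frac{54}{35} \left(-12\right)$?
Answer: $\frac{648}{35} \approx 18.514$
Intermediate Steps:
$- \frac{54}{35} \left(-12\right) = \left(-54\right) \frac{1}{35} \left(-12\right) = \left(- \frac{54}{35}\right) \left(-12\right) = \frac{648}{35}$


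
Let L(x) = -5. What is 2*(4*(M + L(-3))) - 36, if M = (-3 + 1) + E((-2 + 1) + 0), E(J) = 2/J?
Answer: -108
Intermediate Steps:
M = -4 (M = (-3 + 1) + 2/((-2 + 1) + 0) = -2 + 2/(-1 + 0) = -2 + 2/(-1) = -2 + 2*(-1) = -2 - 2 = -4)
2*(4*(M + L(-3))) - 36 = 2*(4*(-4 - 5)) - 36 = 2*(4*(-9)) - 36 = 2*(-36) - 36 = -72 - 36 = -108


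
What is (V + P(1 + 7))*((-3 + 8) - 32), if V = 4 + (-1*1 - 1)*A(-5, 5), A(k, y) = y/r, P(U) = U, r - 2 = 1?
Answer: -234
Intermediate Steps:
r = 3 (r = 2 + 1 = 3)
A(k, y) = y/3
V = ⅔ (V = 4 + (-1*1 - 1)*((⅓)*5) = 4 + (-1 - 1)*(5/3) = 4 - 2*5/3 = 4 - 10/3 = ⅔ ≈ 0.66667)
(V + P(1 + 7))*((-3 + 8) - 32) = (⅔ + (1 + 7))*((-3 + 8) - 32) = (⅔ + 8)*(5 - 32) = (26/3)*(-27) = -234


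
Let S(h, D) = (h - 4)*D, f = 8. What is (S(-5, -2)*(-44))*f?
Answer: -6336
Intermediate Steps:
S(h, D) = D*(-4 + h) (S(h, D) = (-4 + h)*D = D*(-4 + h))
(S(-5, -2)*(-44))*f = (-2*(-4 - 5)*(-44))*8 = (-2*(-9)*(-44))*8 = (18*(-44))*8 = -792*8 = -6336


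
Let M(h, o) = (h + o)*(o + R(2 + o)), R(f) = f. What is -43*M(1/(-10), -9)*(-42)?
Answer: 1314768/5 ≈ 2.6295e+5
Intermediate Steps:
M(h, o) = (2 + 2*o)*(h + o) (M(h, o) = (h + o)*(o + (2 + o)) = (h + o)*(2 + 2*o) = (2 + 2*o)*(h + o))
-43*M(1/(-10), -9)*(-42) = -43*(2/(-10) + 2*(-9) + 2*(-9)² + 2*(-9)/(-10))*(-42) = -43*(2*(-⅒) - 18 + 2*81 + 2*(-⅒)*(-9))*(-42) = -43*(-⅕ - 18 + 162 + 9/5)*(-42) = -43*728/5*(-42) = -31304/5*(-42) = 1314768/5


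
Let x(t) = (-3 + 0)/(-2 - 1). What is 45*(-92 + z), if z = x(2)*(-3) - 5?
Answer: -4500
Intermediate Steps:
x(t) = 1 (x(t) = -3/(-3) = -3*(-⅓) = 1)
z = -8 (z = 1*(-3) - 5 = -3 - 5 = -8)
45*(-92 + z) = 45*(-92 - 8) = 45*(-100) = -4500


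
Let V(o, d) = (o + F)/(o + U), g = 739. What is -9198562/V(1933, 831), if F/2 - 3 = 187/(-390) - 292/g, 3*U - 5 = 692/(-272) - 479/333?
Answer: -29015508447680111825/3160734684084 ≈ -9.1800e+6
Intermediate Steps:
U = 23039/67932 (U = 5/3 + (692/(-272) - 479/333)/3 = 5/3 + (692*(-1/272) - 479*1/333)/3 = 5/3 + (-173/68 - 479/333)/3 = 5/3 + (⅓)*(-90181/22644) = 5/3 - 90181/67932 = 23039/67932 ≈ 0.33915)
F = 612557/144105 (F = 6 + 2*(187/(-390) - 292/739) = 6 + 2*(187*(-1/390) - 292*1/739) = 6 + 2*(-187/390 - 292/739) = 6 + 2*(-252073/288210) = 6 - 252073/144105 = 612557/144105 ≈ 4.2508)
V(o, d) = (612557/144105 + o)/(23039/67932 + o) (V(o, d) = (o + 612557/144105)/(o + 23039/67932) = (612557/144105 + o)/(23039/67932 + o))
-9198562/V(1933, 831) = -9198562*48035*(23039 + 67932*1933)/(22644*(612557 + 144105*1933)) = -9198562*48035*(23039 + 131312556)/(22644*(612557 + 278554965)) = -9198562/((22644/48035)*279167522/131335595) = -9198562/((22644/48035)*(1/131335595)*279167522) = -9198562/6321469368168/6308705305825 = -9198562*6308705305825/6321469368168 = -29015508447680111825/3160734684084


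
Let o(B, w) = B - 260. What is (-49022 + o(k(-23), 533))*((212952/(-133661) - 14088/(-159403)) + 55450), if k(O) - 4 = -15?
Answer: -58233944893646935566/21305964383 ≈ -2.7332e+9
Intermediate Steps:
k(O) = -11 (k(O) = 4 - 15 = -11)
o(B, w) = -260 + B
(-49022 + o(k(-23), 533))*((212952/(-133661) - 14088/(-159403)) + 55450) = (-49022 + (-260 - 11))*((212952/(-133661) - 14088/(-159403)) + 55450) = (-49022 - 271)*((212952*(-1/133661) - 14088*(-1/159403)) + 55450) = -49293*((-212952/133661 + 14088/159403) + 55450) = -49293*(-32062171488/21305964383 + 55450) = -49293*1181383662865862/21305964383 = -58233944893646935566/21305964383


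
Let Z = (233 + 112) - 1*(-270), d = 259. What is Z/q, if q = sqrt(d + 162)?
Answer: 615*sqrt(421)/421 ≈ 29.973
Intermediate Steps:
q = sqrt(421) (q = sqrt(259 + 162) = sqrt(421) ≈ 20.518)
Z = 615 (Z = 345 + 270 = 615)
Z/q = 615/(sqrt(421)) = 615*(sqrt(421)/421) = 615*sqrt(421)/421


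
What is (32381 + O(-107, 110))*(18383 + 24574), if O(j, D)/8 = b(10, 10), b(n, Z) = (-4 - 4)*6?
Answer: 1374495129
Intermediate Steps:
b(n, Z) = -48 (b(n, Z) = -8*6 = -48)
O(j, D) = -384 (O(j, D) = 8*(-48) = -384)
(32381 + O(-107, 110))*(18383 + 24574) = (32381 - 384)*(18383 + 24574) = 31997*42957 = 1374495129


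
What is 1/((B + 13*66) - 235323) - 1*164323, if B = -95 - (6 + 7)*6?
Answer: -38556420075/234638 ≈ -1.6432e+5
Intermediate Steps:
B = -173 (B = -95 - 13*6 = -95 - 1*78 = -95 - 78 = -173)
1/((B + 13*66) - 235323) - 1*164323 = 1/((-173 + 13*66) - 235323) - 1*164323 = 1/((-173 + 858) - 235323) - 164323 = 1/(685 - 235323) - 164323 = 1/(-234638) - 164323 = -1/234638 - 164323 = -38556420075/234638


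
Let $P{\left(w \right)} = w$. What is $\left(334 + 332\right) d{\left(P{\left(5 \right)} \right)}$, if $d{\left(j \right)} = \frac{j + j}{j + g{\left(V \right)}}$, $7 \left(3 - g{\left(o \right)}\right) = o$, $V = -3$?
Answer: $\frac{46620}{59} \approx 790.17$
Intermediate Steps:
$g{\left(o \right)} = 3 - \frac{o}{7}$
$d{\left(j \right)} = \frac{2 j}{\frac{24}{7} + j}$ ($d{\left(j \right)} = \frac{j + j}{j + \left(3 - - \frac{3}{7}\right)} = \frac{2 j}{j + \left(3 + \frac{3}{7}\right)} = \frac{2 j}{j + \frac{24}{7}} = \frac{2 j}{\frac{24}{7} + j}$)
$\left(334 + 332\right) d{\left(P{\left(5 \right)} \right)} = \left(334 + 332\right) 14 \cdot 5 \frac{1}{24 + 7 \cdot 5} = 666 \cdot 14 \cdot 5 \frac{1}{24 + 35} = 666 \cdot 14 \cdot 5 \cdot \frac{1}{59} = 666 \cdot \frac{70}{59} = \frac{46620}{59}$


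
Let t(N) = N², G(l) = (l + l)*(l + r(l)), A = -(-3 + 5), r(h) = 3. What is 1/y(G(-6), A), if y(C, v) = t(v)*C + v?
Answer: 1/142 ≈ 0.0070423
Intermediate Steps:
A = -2 (A = -1*2 = -2)
G(l) = 2*l*(3 + l) (G(l) = (l + l)*(l + 3) = (2*l)*(3 + l) = 2*l*(3 + l))
y(C, v) = v + C*v² (y(C, v) = v²*C + v = C*v² + v = v + C*v²)
1/y(G(-6), A) = 1/(-2*(1 + (2*(-6)*(3 - 6))*(-2))) = 1/(-2*(1 + (2*(-6)*(-3))*(-2))) = 1/(-2*(1 + 36*(-2))) = 1/(-2*(1 - 72)) = 1/(-2*(-71)) = 1/142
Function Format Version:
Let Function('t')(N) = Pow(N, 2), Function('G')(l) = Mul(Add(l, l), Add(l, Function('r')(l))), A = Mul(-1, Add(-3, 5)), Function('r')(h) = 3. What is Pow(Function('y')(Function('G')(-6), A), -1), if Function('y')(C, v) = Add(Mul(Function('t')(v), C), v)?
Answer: Rational(1, 142) ≈ 0.0070423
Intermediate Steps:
A = -2 (A = Mul(-1, 2) = -2)
Function('G')(l) = Mul(2, l, Add(3, l)) (Function('G')(l) = Mul(Add(l, l), Add(l, 3)) = Mul(Mul(2, l), Add(3, l)) = Mul(2, l, Add(3, l)))
Function('y')(C, v) = Add(v, Mul(C, Pow(v, 2))) (Function('y')(C, v) = Add(Mul(Pow(v, 2), C), v) = Add(Mul(C, Pow(v, 2)), v) = Add(v, Mul(C, Pow(v, 2))))
Pow(Function('y')(Function('G')(-6), A), -1) = Pow(Mul(-2, Add(1, Mul(Mul(2, -6, Add(3, -6)), -2))), -1) = Pow(Mul(-2, Add(1, Mul(Mul(2, -6, -3), -2))), -1) = Pow(Mul(-2, Add(1, Mul(36, -2))), -1) = Pow(Mul(-2, Add(1, -72)), -1) = Pow(Mul(-2, -71), -1) = Pow(142, -1) = Rational(1, 142)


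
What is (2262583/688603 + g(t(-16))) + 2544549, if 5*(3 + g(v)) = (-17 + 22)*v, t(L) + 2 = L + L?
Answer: 1752160859319/688603 ≈ 2.5445e+6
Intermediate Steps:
t(L) = -2 + 2*L (t(L) = -2 + (L + L) = -2 + 2*L)
g(v) = -3 + v (g(v) = -3 + ((-17 + 22)*v)/5 = -3 + (5*v)/5 = -3 + v)
(2262583/688603 + g(t(-16))) + 2544549 = (2262583/688603 + (-3 + (-2 + 2*(-16)))) + 2544549 = (2262583*(1/688603) + (-3 + (-2 - 32))) + 2544549 = (2262583/688603 + (-3 - 34)) + 2544549 = (2262583/688603 - 37) + 2544549 = -23215728/688603 + 2544549 = 1752160859319/688603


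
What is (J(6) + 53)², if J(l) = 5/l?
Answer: 104329/36 ≈ 2898.0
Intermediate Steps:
(J(6) + 53)² = (5/6 + 53)² = (5*(⅙) + 53)² = (⅚ + 53)² = (323/6)² = 104329/36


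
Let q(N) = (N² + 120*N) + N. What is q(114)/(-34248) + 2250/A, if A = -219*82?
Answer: -15504245/17084044 ≈ -0.90753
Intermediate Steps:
A = -17958
q(N) = N² + 121*N
q(114)/(-34248) + 2250/A = (114*(121 + 114))/(-34248) + 2250/(-17958) = (114*235)*(-1/34248) + 2250*(-1/17958) = 26790*(-1/34248) - 375/2993 = -4465/5708 - 375/2993 = -15504245/17084044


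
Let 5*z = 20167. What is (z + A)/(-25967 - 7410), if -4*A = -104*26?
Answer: -23547/166885 ≈ -0.14110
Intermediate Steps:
A = 676 (A = -(-26)*26 = -1/4*(-2704) = 676)
z = 20167/5 (z = (1/5)*20167 = 20167/5 ≈ 4033.4)
(z + A)/(-25967 - 7410) = (20167/5 + 676)/(-25967 - 7410) = (23547/5)/(-33377) = (23547/5)*(-1/33377) = -23547/166885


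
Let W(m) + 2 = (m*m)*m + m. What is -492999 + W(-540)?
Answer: -157957541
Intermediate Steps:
W(m) = -2 + m + m**3 (W(m) = -2 + ((m*m)*m + m) = -2 + (m**2*m + m) = -2 + (m**3 + m) = -2 + (m + m**3) = -2 + m + m**3)
-492999 + W(-540) = -492999 + (-2 - 540 + (-540)**3) = -492999 + (-2 - 540 - 157464000) = -492999 - 157464542 = -157957541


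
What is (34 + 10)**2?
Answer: 1936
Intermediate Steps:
(34 + 10)**2 = 44**2 = 1936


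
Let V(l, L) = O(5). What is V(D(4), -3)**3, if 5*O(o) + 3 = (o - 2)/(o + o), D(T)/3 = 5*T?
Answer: -19683/125000 ≈ -0.15746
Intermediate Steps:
D(T) = 15*T (D(T) = 3*(5*T) = 15*T)
O(o) = -3/5 + (-2 + o)/(10*o) (O(o) = -3/5 + ((o - 2)/(o + o))/5 = -3/5 + ((-2 + o)/((2*o)))/5 = -3/5 + ((-2 + o)*(1/(2*o)))/5 = -3/5 + ((-2 + o)/(2*o))/5 = -3/5 + (-2 + o)/(10*o))
V(l, L) = -27/50 (V(l, L) = (1/10)*(-2 - 5*5)/5 = (1/10)*(1/5)*(-2 - 25) = (1/10)*(1/5)*(-27) = -27/50)
V(D(4), -3)**3 = (-27/50)**3 = -19683/125000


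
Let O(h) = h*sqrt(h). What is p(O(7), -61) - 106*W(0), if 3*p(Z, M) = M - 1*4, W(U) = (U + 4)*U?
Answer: -65/3 ≈ -21.667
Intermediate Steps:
O(h) = h**(3/2)
W(U) = U*(4 + U) (W(U) = (4 + U)*U = U*(4 + U))
p(Z, M) = -4/3 + M/3 (p(Z, M) = (M - 1*4)/3 = (M - 4)/3 = (-4 + M)/3 = -4/3 + M/3)
p(O(7), -61) - 106*W(0) = (-4/3 + (1/3)*(-61)) - 106*0*(4 + 0) = (-4/3 - 61/3) - 106*0*4 = -65/3 - 106*0 = -65/3 - 1*0 = -65/3 + 0 = -65/3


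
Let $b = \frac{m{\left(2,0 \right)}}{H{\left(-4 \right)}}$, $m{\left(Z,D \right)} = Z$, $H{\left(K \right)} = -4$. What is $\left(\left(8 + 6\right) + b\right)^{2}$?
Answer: $\frac{729}{4} \approx 182.25$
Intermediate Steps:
$b = - \frac{1}{2}$ ($b = \frac{2}{-4} = 2 \left(- \frac{1}{4}\right) = - \frac{1}{2} \approx -0.5$)
$\left(\left(8 + 6\right) + b\right)^{2} = \left(\left(8 + 6\right) - \frac{1}{2}\right)^{2} = \left(14 - \frac{1}{2}\right)^{2} = \left(\frac{27}{2}\right)^{2} = \frac{729}{4}$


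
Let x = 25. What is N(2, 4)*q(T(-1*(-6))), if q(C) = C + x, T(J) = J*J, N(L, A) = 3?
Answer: 183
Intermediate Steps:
T(J) = J**2
q(C) = 25 + C (q(C) = C + 25 = 25 + C)
N(2, 4)*q(T(-1*(-6))) = 3*(25 + (-1*(-6))**2) = 3*(25 + 6**2) = 3*(25 + 36) = 3*61 = 183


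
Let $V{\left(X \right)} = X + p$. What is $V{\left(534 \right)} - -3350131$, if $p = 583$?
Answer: $3351248$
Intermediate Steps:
$V{\left(X \right)} = 583 + X$ ($V{\left(X \right)} = X + 583 = 583 + X$)
$V{\left(534 \right)} - -3350131 = \left(583 + 534\right) - -3350131 = 1117 + 3350131 = 3351248$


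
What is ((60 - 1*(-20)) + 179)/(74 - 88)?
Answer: -37/2 ≈ -18.500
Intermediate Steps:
((60 - 1*(-20)) + 179)/(74 - 88) = ((60 + 20) + 179)/(-14) = (80 + 179)*(-1/14) = 259*(-1/14) = -37/2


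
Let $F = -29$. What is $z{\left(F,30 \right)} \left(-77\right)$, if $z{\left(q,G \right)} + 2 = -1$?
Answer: $231$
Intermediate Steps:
$z{\left(q,G \right)} = -3$ ($z{\left(q,G \right)} = -2 - 1 = -3$)
$z{\left(F,30 \right)} \left(-77\right) = \left(-3\right) \left(-77\right) = 231$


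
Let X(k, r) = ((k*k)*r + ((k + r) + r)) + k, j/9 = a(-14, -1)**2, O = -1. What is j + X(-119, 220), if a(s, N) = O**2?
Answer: 3115631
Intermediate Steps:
a(s, N) = 1 (a(s, N) = (-1)**2 = 1)
j = 9 (j = 9*1**2 = 9*1 = 9)
X(k, r) = 2*k + 2*r + r*k**2 (X(k, r) = (k**2*r + (k + 2*r)) + k = (r*k**2 + (k + 2*r)) + k = (k + 2*r + r*k**2) + k = 2*k + 2*r + r*k**2)
j + X(-119, 220) = 9 + (2*(-119) + 2*220 + 220*(-119)**2) = 9 + (-238 + 440 + 220*14161) = 9 + (-238 + 440 + 3115420) = 9 + 3115622 = 3115631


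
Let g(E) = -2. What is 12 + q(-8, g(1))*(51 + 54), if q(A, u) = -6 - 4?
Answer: -1038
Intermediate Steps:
q(A, u) = -10
12 + q(-8, g(1))*(51 + 54) = 12 - 10*(51 + 54) = 12 - 10*105 = 12 - 1050 = -1038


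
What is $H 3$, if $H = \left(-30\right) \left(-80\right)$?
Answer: $7200$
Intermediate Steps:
$H = 2400$
$H 3 = 2400 \cdot 3 = 7200$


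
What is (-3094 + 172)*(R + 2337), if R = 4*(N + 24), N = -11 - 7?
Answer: -6898842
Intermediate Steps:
N = -18
R = 24 (R = 4*(-18 + 24) = 4*6 = 24)
(-3094 + 172)*(R + 2337) = (-3094 + 172)*(24 + 2337) = -2922*2361 = -6898842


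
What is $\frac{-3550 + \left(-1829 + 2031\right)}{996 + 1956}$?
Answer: $- \frac{93}{82} \approx -1.1341$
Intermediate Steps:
$\frac{-3550 + \left(-1829 + 2031\right)}{996 + 1956} = \frac{-3550 + 202}{2952} = \left(-3348\right) \frac{1}{2952} = - \frac{93}{82}$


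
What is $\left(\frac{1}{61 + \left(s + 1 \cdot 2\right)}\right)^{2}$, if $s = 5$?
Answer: $\frac{1}{4624} \approx 0.00021626$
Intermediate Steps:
$\left(\frac{1}{61 + \left(s + 1 \cdot 2\right)}\right)^{2} = \left(\frac{1}{61 + \left(5 + 1 \cdot 2\right)}\right)^{2} = \left(\frac{1}{61 + \left(5 + 2\right)}\right)^{2} = \left(\frac{1}{61 + 7}\right)^{2} = \left(\frac{1}{68}\right)^{2} = \frac{1}{4624}$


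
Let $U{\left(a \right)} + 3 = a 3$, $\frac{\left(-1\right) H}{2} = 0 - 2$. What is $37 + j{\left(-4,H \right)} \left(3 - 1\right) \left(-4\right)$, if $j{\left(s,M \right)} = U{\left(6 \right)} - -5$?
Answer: $-123$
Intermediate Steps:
$H = 4$ ($H = - 2 \left(0 - 2\right) = \left(-2\right) \left(-2\right) = 4$)
$U{\left(a \right)} = -3 + 3 a$ ($U{\left(a \right)} = -3 + a 3 = -3 + 3 a$)
$j{\left(s,M \right)} = 20$ ($j{\left(s,M \right)} = \left(-3 + 3 \cdot 6\right) - -5 = \left(-3 + 18\right) + 5 = 15 + 5 = 20$)
$37 + j{\left(-4,H \right)} \left(3 - 1\right) \left(-4\right) = 37 + 20 \left(3 - 1\right) \left(-4\right) = 37 + 20 \cdot 2 \left(-4\right) = 37 + 20 \left(-8\right) = 37 - 160 = -123$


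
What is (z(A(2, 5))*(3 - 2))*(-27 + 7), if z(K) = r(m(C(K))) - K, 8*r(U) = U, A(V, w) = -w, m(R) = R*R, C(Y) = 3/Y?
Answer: -1009/10 ≈ -100.90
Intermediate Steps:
m(R) = R²
r(U) = U/8
z(K) = -K + 9/(8*K²) (z(K) = (3/K)²/8 - K = (9/K²)/8 - K = 9/(8*K²) - K = -K + 9/(8*K²))
(z(A(2, 5))*(3 - 2))*(-27 + 7) = ((-(-1)*5 + 9/(8*(-1*5)²))*(3 - 2))*(-27 + 7) = ((-1*(-5) + (9/8)/(-5)²)*1)*(-20) = ((5 + (9/8)*(1/25))*1)*(-20) = ((5 + 9/200)*1)*(-20) = ((1009/200)*1)*(-20) = (1009/200)*(-20) = -1009/10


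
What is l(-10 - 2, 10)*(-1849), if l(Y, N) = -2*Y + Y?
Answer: -22188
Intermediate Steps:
l(Y, N) = -Y
l(-10 - 2, 10)*(-1849) = -(-10 - 2)*(-1849) = -1*(-12)*(-1849) = 12*(-1849) = -22188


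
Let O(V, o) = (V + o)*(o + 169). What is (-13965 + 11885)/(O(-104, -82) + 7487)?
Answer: 416/1739 ≈ 0.23922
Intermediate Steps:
O(V, o) = (169 + o)*(V + o) (O(V, o) = (V + o)*(169 + o) = (169 + o)*(V + o))
(-13965 + 11885)/(O(-104, -82) + 7487) = (-13965 + 11885)/(((-82)² + 169*(-104) + 169*(-82) - 104*(-82)) + 7487) = -2080/((6724 - 17576 - 13858 + 8528) + 7487) = -2080/(-16182 + 7487) = -2080/(-8695) = -2080*(-1/8695) = 416/1739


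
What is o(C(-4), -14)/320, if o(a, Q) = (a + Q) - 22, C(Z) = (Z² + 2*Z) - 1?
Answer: -29/320 ≈ -0.090625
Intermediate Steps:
C(Z) = -1 + Z² + 2*Z
o(a, Q) = -22 + Q + a (o(a, Q) = (Q + a) - 22 = -22 + Q + a)
o(C(-4), -14)/320 = (-22 - 14 + (-1 + (-4)² + 2*(-4)))/320 = (-22 - 14 + (-1 + 16 - 8))*(1/320) = (-22 - 14 + 7)*(1/320) = -29*1/320 = -29/320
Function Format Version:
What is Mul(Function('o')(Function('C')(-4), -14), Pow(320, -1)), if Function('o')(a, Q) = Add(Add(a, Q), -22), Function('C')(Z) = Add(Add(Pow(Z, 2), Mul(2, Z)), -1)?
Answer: Rational(-29, 320) ≈ -0.090625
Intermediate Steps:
Function('C')(Z) = Add(-1, Pow(Z, 2), Mul(2, Z))
Function('o')(a, Q) = Add(-22, Q, a) (Function('o')(a, Q) = Add(Add(Q, a), -22) = Add(-22, Q, a))
Mul(Function('o')(Function('C')(-4), -14), Pow(320, -1)) = Mul(Add(-22, -14, Add(-1, Pow(-4, 2), Mul(2, -4))), Pow(320, -1)) = Mul(Add(-22, -14, Add(-1, 16, -8)), Rational(1, 320)) = Mul(Add(-22, -14, 7), Rational(1, 320)) = Mul(-29, Rational(1, 320)) = Rational(-29, 320)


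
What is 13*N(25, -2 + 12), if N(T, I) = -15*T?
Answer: -4875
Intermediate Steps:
13*N(25, -2 + 12) = 13*(-15*25) = 13*(-375) = -4875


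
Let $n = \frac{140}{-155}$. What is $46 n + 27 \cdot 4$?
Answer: $\frac{2060}{31} \approx 66.452$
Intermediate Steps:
$n = - \frac{28}{31}$ ($n = 140 \left(- \frac{1}{155}\right) = - \frac{28}{31} \approx -0.90323$)
$46 n + 27 \cdot 4 = 46 \left(- \frac{28}{31}\right) + 27 \cdot 4 = - \frac{1288}{31} + 108 = \frac{2060}{31}$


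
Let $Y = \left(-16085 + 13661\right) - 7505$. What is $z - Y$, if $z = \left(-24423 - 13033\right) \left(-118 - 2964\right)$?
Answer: $115449321$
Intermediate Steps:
$z = 115439392$ ($z = \left(-37456\right) \left(-3082\right) = 115439392$)
$Y = -9929$ ($Y = -2424 - 7505 = -9929$)
$z - Y = 115439392 - -9929 = 115439392 + 9929 = 115449321$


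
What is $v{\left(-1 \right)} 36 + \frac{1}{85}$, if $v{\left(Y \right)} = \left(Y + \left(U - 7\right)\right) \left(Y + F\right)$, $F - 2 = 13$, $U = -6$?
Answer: $- \frac{599759}{85} \approx -7056.0$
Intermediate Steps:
$F = 15$ ($F = 2 + 13 = 15$)
$v{\left(Y \right)} = \left(-13 + Y\right) \left(15 + Y\right)$ ($v{\left(Y \right)} = \left(Y - 13\right) \left(Y + 15\right) = \left(Y - 13\right) \left(15 + Y\right) = \left(-13 + Y\right) \left(15 + Y\right)$)
$v{\left(-1 \right)} 36 + \frac{1}{85} = \left(-195 + \left(-1\right)^{2} + 2 \left(-1\right)\right) 36 + \frac{1}{85} = \left(-195 + 1 - 2\right) 36 + \frac{1}{85} = \left(-196\right) 36 + \frac{1}{85} = -7056 + \frac{1}{85} = - \frac{599759}{85}$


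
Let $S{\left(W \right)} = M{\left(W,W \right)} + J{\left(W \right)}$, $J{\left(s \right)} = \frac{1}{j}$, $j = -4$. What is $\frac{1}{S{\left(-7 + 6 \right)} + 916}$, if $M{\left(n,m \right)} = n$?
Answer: $\frac{4}{3659} \approx 0.0010932$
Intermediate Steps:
$J{\left(s \right)} = - \frac{1}{4}$ ($J{\left(s \right)} = \frac{1}{-4} = - \frac{1}{4}$)
$S{\left(W \right)} = - \frac{1}{4} + W$ ($S{\left(W \right)} = W - \frac{1}{4} = - \frac{1}{4} + W$)
$\frac{1}{S{\left(-7 + 6 \right)} + 916} = \frac{1}{\left(- \frac{1}{4} + \left(-7 + 6\right)\right) + 916} = \frac{1}{\left(- \frac{1}{4} - 1\right) + 916} = \frac{1}{- \frac{5}{4} + 916} = \frac{1}{\frac{3659}{4}} = \frac{4}{3659}$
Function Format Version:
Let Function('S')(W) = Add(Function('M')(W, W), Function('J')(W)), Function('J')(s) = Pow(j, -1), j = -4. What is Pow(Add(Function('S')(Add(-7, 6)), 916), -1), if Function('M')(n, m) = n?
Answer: Rational(4, 3659) ≈ 0.0010932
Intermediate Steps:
Function('J')(s) = Rational(-1, 4) (Function('J')(s) = Pow(-4, -1) = Rational(-1, 4))
Function('S')(W) = Add(Rational(-1, 4), W) (Function('S')(W) = Add(W, Rational(-1, 4)) = Add(Rational(-1, 4), W))
Pow(Add(Function('S')(Add(-7, 6)), 916), -1) = Pow(Add(Add(Rational(-1, 4), Add(-7, 6)), 916), -1) = Pow(Add(Add(Rational(-1, 4), -1), 916), -1) = Pow(Add(Rational(-5, 4), 916), -1) = Pow(Rational(3659, 4), -1) = Rational(4, 3659)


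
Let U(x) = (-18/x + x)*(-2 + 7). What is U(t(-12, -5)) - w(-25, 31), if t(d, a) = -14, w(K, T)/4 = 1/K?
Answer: -11097/175 ≈ -63.411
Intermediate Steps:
w(K, T) = 4/K
U(x) = -90/x + 5*x (U(x) = (x - 18/x)*5 = -90/x + 5*x)
U(t(-12, -5)) - w(-25, 31) = (-90/(-14) + 5*(-14)) - 4/(-25) = (-90*(-1/14) - 70) - 4*(-1)/25 = (45/7 - 70) - 1*(-4/25) = -445/7 + 4/25 = -11097/175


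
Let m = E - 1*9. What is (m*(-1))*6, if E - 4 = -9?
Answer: 84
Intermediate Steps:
E = -5 (E = 4 - 9 = -5)
m = -14 (m = -5 - 1*9 = -5 - 9 = -14)
(m*(-1))*6 = -14*(-1)*6 = 14*6 = 84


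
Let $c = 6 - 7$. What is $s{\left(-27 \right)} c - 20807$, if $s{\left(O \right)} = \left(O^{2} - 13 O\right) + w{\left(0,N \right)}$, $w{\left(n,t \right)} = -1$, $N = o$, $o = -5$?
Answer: $-21886$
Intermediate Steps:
$N = -5$
$s{\left(O \right)} = -1 + O^{2} - 13 O$ ($s{\left(O \right)} = \left(O^{2} - 13 O\right) - 1 = -1 + O^{2} - 13 O$)
$c = -1$ ($c = 6 - 7 = -1$)
$s{\left(-27 \right)} c - 20807 = \left(-1 + \left(-27\right)^{2} - -351\right) \left(-1\right) - 20807 = \left(-1 + 729 + 351\right) \left(-1\right) - 20807 = 1079 \left(-1\right) - 20807 = -1079 - 20807 = -21886$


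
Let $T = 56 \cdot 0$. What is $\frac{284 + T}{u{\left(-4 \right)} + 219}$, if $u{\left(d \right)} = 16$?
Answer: $\frac{284}{235} \approx 1.2085$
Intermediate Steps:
$T = 0$
$\frac{284 + T}{u{\left(-4 \right)} + 219} = \frac{284 + 0}{16 + 219} = \frac{284}{235}$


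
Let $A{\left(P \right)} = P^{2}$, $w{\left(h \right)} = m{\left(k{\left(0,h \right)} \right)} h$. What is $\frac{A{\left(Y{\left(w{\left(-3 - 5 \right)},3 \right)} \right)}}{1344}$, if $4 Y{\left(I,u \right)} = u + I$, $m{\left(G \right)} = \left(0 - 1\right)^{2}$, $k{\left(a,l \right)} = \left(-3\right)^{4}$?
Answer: $\frac{25}{21504} \approx 0.0011626$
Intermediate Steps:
$k{\left(a,l \right)} = 81$
$m{\left(G \right)} = 1$ ($m{\left(G \right)} = \left(-1\right)^{2} = 1$)
$w{\left(h \right)} = h$ ($w{\left(h \right)} = 1 h = h$)
$Y{\left(I,u \right)} = \frac{I}{4} + \frac{u}{4}$ ($Y{\left(I,u \right)} = \frac{u + I}{4} = \frac{I + u}{4} = \frac{I}{4} + \frac{u}{4}$)
$\frac{A{\left(Y{\left(w{\left(-3 - 5 \right)},3 \right)} \right)}}{1344} = \frac{\left(\frac{-3 - 5}{4} + \frac{1}{4} \cdot 3\right)^{2}}{1344} = \frac{\left(\frac{1}{4} \left(-8\right) + \frac{3}{4}\right)^{2}}{1344} = \frac{\left(-2 + \frac{3}{4}\right)^{2}}{1344} = \frac{\left(- \frac{5}{4}\right)^{2}}{1344} = \frac{1}{1344} \cdot \frac{25}{16} = \frac{25}{21504}$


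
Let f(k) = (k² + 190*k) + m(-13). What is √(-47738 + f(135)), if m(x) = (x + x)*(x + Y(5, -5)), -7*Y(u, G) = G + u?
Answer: 5*I*√141 ≈ 59.372*I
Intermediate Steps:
Y(u, G) = -G/7 - u/7 (Y(u, G) = -(G + u)/7 = -G/7 - u/7)
m(x) = 2*x² (m(x) = (x + x)*(x + (-⅐*(-5) - ⅐*5)) = (2*x)*(x + (5/7 - 5/7)) = (2*x)*(x + 0) = (2*x)*x = 2*x²)
f(k) = 338 + k² + 190*k (f(k) = (k² + 190*k) + 2*(-13)² = (k² + 190*k) + 2*169 = (k² + 190*k) + 338 = 338 + k² + 190*k)
√(-47738 + f(135)) = √(-47738 + (338 + 135² + 190*135)) = √(-47738 + (338 + 18225 + 25650)) = √(-47738 + 44213) = √(-3525) = 5*I*√141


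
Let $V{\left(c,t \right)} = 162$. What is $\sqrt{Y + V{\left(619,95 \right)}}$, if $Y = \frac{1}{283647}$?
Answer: $\frac{\sqrt{13033810822305}}{283647} \approx 12.728$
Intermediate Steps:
$Y = \frac{1}{283647} \approx 3.5255 \cdot 10^{-6}$
$\sqrt{Y + V{\left(619,95 \right)}} = \sqrt{\frac{1}{283647} + 162} = \sqrt{\frac{45950815}{283647}} = \frac{\sqrt{13033810822305}}{283647}$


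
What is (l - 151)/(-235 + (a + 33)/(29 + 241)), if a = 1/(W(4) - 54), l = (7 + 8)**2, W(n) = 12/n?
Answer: -254745/808567 ≈ -0.31506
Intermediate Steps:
l = 225 (l = 15**2 = 225)
a = -1/51 (a = 1/(12/4 - 54) = 1/(12*(1/4) - 54) = 1/(3 - 54) = 1/(-51) = -1/51 ≈ -0.019608)
(l - 151)/(-235 + (a + 33)/(29 + 241)) = (225 - 151)/(-235 + (-1/51 + 33)/(29 + 241)) = 74/(-235 + (1682/51)/270) = 74/(-235 + (1682/51)*(1/270)) = 74/(-235 + 841/6885) = 74/(-1617134/6885) = 74*(-6885/1617134) = -254745/808567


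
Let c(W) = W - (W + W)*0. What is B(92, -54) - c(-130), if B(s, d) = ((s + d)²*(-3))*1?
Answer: -4202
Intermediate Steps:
B(s, d) = -3*(d + s)² (B(s, d) = ((d + s)²*(-3))*1 = -3*(d + s)²*1 = -3*(d + s)²)
c(W) = W (c(W) = W - 2*W*0 = W - 1*0 = W + 0 = W)
B(92, -54) - c(-130) = -3*(-54 + 92)² - 1*(-130) = -3*38² + 130 = -3*1444 + 130 = -4332 + 130 = -4202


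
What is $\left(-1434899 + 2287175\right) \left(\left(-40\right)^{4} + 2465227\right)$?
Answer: $4282880366652$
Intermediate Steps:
$\left(-1434899 + 2287175\right) \left(\left(-40\right)^{4} + 2465227\right) = 852276 \left(2560000 + 2465227\right) = 852276 \cdot 5025227 = 4282880366652$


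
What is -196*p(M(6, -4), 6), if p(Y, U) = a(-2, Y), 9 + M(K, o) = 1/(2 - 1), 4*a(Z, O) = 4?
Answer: -196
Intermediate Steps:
a(Z, O) = 1 (a(Z, O) = (1/4)*4 = 1)
M(K, o) = -8 (M(K, o) = -9 + 1/(2 - 1) = -9 + 1/1 = -9 + 1 = -8)
p(Y, U) = 1
-196*p(M(6, -4), 6) = -196*1 = -196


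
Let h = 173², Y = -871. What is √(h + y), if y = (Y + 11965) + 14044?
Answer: √55067 ≈ 234.66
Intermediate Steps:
y = 25138 (y = (-871 + 11965) + 14044 = 11094 + 14044 = 25138)
h = 29929
√(h + y) = √(29929 + 25138) = √55067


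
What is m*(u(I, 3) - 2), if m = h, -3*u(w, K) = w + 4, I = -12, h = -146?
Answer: -292/3 ≈ -97.333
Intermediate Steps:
u(w, K) = -4/3 - w/3 (u(w, K) = -(w + 4)/3 = -(4 + w)/3 = -4/3 - w/3)
m = -146
m*(u(I, 3) - 2) = -146*((-4/3 - ⅓*(-12)) - 2) = -146*((-4/3 + 4) - 2) = -146*(8/3 - 2) = -146*⅔ = -292/3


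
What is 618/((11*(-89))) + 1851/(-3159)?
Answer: -1254797/1030887 ≈ -1.2172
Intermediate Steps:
618/((11*(-89))) + 1851/(-3159) = 618/(-979) + 1851*(-1/3159) = 618*(-1/979) - 617/1053 = -618/979 - 617/1053 = -1254797/1030887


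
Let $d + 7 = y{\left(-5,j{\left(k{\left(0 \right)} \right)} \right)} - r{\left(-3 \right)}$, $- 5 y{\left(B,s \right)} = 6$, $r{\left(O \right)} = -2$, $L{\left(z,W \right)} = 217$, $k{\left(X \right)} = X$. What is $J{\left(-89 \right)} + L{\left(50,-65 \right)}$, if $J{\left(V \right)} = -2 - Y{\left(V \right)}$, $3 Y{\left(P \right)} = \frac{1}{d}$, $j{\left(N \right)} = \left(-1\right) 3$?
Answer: $\frac{20000}{93} \approx 215.05$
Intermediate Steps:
$j{\left(N \right)} = -3$
$y{\left(B,s \right)} = - \frac{6}{5}$ ($y{\left(B,s \right)} = \left(- \frac{1}{5}\right) 6 = - \frac{6}{5}$)
$d = - \frac{31}{5}$ ($d = -7 - - \frac{4}{5} = -7 + \left(- \frac{6}{5} + 2\right) = -7 + \frac{4}{5} = - \frac{31}{5} \approx -6.2$)
$Y{\left(P \right)} = - \frac{5}{93}$ ($Y{\left(P \right)} = \frac{1}{3 \left(- \frac{31}{5}\right)} = \frac{1}{3} \left(- \frac{5}{31}\right) = - \frac{5}{93}$)
$J{\left(V \right)} = - \frac{181}{93}$ ($J{\left(V \right)} = -2 - - \frac{5}{93} = -2 + \frac{5}{93} = - \frac{181}{93}$)
$J{\left(-89 \right)} + L{\left(50,-65 \right)} = - \frac{181}{93} + 217 = \frac{20000}{93}$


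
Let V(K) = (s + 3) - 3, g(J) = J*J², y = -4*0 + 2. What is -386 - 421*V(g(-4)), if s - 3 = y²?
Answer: -3333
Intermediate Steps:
y = 2 (y = 0 + 2 = 2)
s = 7 (s = 3 + 2² = 3 + 4 = 7)
g(J) = J³
V(K) = 7 (V(K) = (7 + 3) - 3 = 10 - 3 = 7)
-386 - 421*V(g(-4)) = -386 - 421*7 = -386 - 2947 = -3333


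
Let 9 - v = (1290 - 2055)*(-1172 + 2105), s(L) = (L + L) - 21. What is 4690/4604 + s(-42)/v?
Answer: 139459285/136921809 ≈ 1.0185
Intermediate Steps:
s(L) = -21 + 2*L (s(L) = 2*L - 21 = -21 + 2*L)
v = 713754 (v = 9 - (1290 - 2055)*(-1172 + 2105) = 9 - (-765)*933 = 9 - 1*(-713745) = 9 + 713745 = 713754)
4690/4604 + s(-42)/v = 4690/4604 + (-21 + 2*(-42))/713754 = 4690*(1/4604) + (-21 - 84)*(1/713754) = 2345/2302 - 105*1/713754 = 2345/2302 - 35/237918 = 139459285/136921809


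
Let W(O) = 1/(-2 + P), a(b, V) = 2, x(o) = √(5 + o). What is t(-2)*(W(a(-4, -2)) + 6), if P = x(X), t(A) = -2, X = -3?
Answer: -10 + √2 ≈ -8.5858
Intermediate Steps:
P = √2 (P = √(5 - 3) = √2 ≈ 1.4142)
W(O) = 1/(-2 + √2)
t(-2)*(W(a(-4, -2)) + 6) = -2*((-1 - √2/2) + 6) = -2*(5 - √2/2) = -10 + √2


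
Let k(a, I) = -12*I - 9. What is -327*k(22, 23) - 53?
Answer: 93142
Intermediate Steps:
k(a, I) = -9 - 12*I
-327*k(22, 23) - 53 = -327*(-9 - 12*23) - 53 = -327*(-9 - 276) - 53 = -327*(-285) - 53 = 93195 - 53 = 93142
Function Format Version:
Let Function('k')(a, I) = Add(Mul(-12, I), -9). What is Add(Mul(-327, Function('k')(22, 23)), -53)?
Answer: 93142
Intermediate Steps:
Function('k')(a, I) = Add(-9, Mul(-12, I))
Add(Mul(-327, Function('k')(22, 23)), -53) = Add(Mul(-327, Add(-9, Mul(-12, 23))), -53) = Add(Mul(-327, Add(-9, -276)), -53) = Add(Mul(-327, -285), -53) = Add(93195, -53) = 93142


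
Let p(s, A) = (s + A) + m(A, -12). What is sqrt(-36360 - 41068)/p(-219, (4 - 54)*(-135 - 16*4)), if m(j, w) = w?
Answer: 2*I*sqrt(19357)/9719 ≈ 0.02863*I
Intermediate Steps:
p(s, A) = -12 + A + s (p(s, A) = (s + A) - 12 = (A + s) - 12 = -12 + A + s)
sqrt(-36360 - 41068)/p(-219, (4 - 54)*(-135 - 16*4)) = sqrt(-36360 - 41068)/(-12 + (4 - 54)*(-135 - 16*4) - 219) = sqrt(-77428)/(-12 - 50*(-135 - 64) - 219) = (2*I*sqrt(19357))/(-12 - 50*(-199) - 219) = (2*I*sqrt(19357))/(-12 + 9950 - 219) = (2*I*sqrt(19357))/9719 = (2*I*sqrt(19357))*(1/9719) = 2*I*sqrt(19357)/9719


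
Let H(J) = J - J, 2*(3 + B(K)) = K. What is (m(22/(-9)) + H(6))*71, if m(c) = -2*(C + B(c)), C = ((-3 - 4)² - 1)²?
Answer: -2939116/9 ≈ -3.2657e+5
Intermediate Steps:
B(K) = -3 + K/2
H(J) = 0
C = 2304 (C = ((-7)² - 1)² = (49 - 1)² = 48² = 2304)
m(c) = -4602 - c (m(c) = -2*(2304 + (-3 + c/2)) = -2*(2301 + c/2) = -4602 - c)
(m(22/(-9)) + H(6))*71 = ((-4602 - 22/(-9)) + 0)*71 = ((-4602 - 22*(-1)/9) + 0)*71 = ((-4602 - 1*(-22/9)) + 0)*71 = ((-4602 + 22/9) + 0)*71 = (-41396/9 + 0)*71 = -41396/9*71 = -2939116/9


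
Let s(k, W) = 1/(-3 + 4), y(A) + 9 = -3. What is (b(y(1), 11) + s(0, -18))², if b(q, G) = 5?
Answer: 36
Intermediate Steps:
y(A) = -12 (y(A) = -9 - 3 = -12)
s(k, W) = 1 (s(k, W) = 1/1 = 1)
(b(y(1), 11) + s(0, -18))² = (5 + 1)² = 6² = 36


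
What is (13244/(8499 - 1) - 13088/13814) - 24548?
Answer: -102916131038/4192549 ≈ -24547.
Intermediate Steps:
(13244/(8499 - 1) - 13088/13814) - 24548 = (13244/8498 - 13088*1/13814) - 24548 = (13244*(1/8498) - 6544/6907) - 24548 = (946/607 - 6544/6907) - 24548 = 2561814/4192549 - 24548 = -102916131038/4192549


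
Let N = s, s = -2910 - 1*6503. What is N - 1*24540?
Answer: -33953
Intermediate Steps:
s = -9413 (s = -2910 - 6503 = -9413)
N = -9413
N - 1*24540 = -9413 - 1*24540 = -9413 - 24540 = -33953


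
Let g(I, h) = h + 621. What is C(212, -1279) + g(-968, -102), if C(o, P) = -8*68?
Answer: -25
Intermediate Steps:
C(o, P) = -544
g(I, h) = 621 + h
C(212, -1279) + g(-968, -102) = -544 + (621 - 102) = -544 + 519 = -25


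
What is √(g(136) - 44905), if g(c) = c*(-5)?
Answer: 3*I*√5065 ≈ 213.51*I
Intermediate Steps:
g(c) = -5*c
√(g(136) - 44905) = √(-5*136 - 44905) = √(-680 - 44905) = √(-45585) = 3*I*√5065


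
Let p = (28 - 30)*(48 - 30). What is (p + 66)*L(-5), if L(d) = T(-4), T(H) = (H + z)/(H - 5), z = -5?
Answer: 30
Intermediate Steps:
p = -36 (p = -2*18 = -36)
T(H) = 1 (T(H) = (H - 5)/(H - 5) = (-5 + H)/(-5 + H) = 1)
L(d) = 1
(p + 66)*L(-5) = (-36 + 66)*1 = 30*1 = 30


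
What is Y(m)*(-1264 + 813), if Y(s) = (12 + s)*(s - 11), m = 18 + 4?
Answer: -168674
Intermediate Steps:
m = 22
Y(s) = (-11 + s)*(12 + s) (Y(s) = (12 + s)*(-11 + s) = (-11 + s)*(12 + s))
Y(m)*(-1264 + 813) = (-132 + 22 + 22²)*(-1264 + 813) = (-132 + 22 + 484)*(-451) = 374*(-451) = -168674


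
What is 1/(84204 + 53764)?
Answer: 1/137968 ≈ 7.2481e-6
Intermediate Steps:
1/(84204 + 53764) = 1/137968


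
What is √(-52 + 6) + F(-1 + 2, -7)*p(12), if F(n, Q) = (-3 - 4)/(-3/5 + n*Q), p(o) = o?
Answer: 210/19 + I*√46 ≈ 11.053 + 6.7823*I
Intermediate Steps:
F(n, Q) = -7/(-⅗ + Q*n) (F(n, Q) = -7/(-3*⅕ + Q*n) = -7/(-⅗ + Q*n))
√(-52 + 6) + F(-1 + 2, -7)*p(12) = √(-52 + 6) - 35/(-3 + 5*(-7)*(-1 + 2))*12 = √(-46) - 35/(-3 + 5*(-7)*1)*12 = I*√46 - 35/(-3 - 35)*12 = I*√46 - 35/(-38)*12 = I*√46 - 35*(-1/38)*12 = I*√46 + (35/38)*12 = I*√46 + 210/19 = 210/19 + I*√46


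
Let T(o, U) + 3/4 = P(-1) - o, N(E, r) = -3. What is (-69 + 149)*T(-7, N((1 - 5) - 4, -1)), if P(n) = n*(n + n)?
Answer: 660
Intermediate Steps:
P(n) = 2*n² (P(n) = n*(2*n) = 2*n²)
T(o, U) = 5/4 - o (T(o, U) = -¾ + (2*(-1)² - o) = -¾ + (2*1 - o) = -¾ + (2 - o) = 5/4 - o)
(-69 + 149)*T(-7, N((1 - 5) - 4, -1)) = (-69 + 149)*(5/4 - 1*(-7)) = 80*(5/4 + 7) = 80*(33/4) = 660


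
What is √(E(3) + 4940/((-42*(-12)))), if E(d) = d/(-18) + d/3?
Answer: √4690/21 ≈ 3.2611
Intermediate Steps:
E(d) = 5*d/18 (E(d) = d*(-1/18) + d*(⅓) = -d/18 + d/3 = 5*d/18)
√(E(3) + 4940/((-42*(-12)))) = √((5/18)*3 + 4940/((-42*(-12)))) = √(⅚ + 4940/504) = √(⅚ + 4940*(1/504)) = √(⅚ + 1235/126) = √(670/63) = √4690/21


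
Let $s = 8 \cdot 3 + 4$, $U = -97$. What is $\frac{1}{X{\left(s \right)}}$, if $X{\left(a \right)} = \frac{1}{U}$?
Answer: $-97$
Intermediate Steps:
$s = 28$ ($s = 24 + 4 = 28$)
$X{\left(a \right)} = - \frac{1}{97}$ ($X{\left(a \right)} = \frac{1}{-97} = - \frac{1}{97}$)
$\frac{1}{X{\left(s \right)}} = \frac{1}{- \frac{1}{97}} = -97$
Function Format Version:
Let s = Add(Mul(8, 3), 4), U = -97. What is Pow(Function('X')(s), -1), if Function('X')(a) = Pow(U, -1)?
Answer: -97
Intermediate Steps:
s = 28 (s = Add(24, 4) = 28)
Function('X')(a) = Rational(-1, 97) (Function('X')(a) = Pow(-97, -1) = Rational(-1, 97))
Pow(Function('X')(s), -1) = Pow(Rational(-1, 97), -1) = -97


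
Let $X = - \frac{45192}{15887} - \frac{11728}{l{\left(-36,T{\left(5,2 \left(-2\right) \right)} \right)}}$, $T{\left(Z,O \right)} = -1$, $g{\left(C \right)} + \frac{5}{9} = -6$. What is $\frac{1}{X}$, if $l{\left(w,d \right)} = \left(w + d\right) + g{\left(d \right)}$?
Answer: $\frac{778463}{207398670} \approx 0.0037535$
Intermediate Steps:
$g{\left(C \right)} = - \frac{59}{9}$ ($g{\left(C \right)} = - \frac{5}{9} - 6 = - \frac{59}{9}$)
$l{\left(w,d \right)} = - \frac{59}{9} + d + w$ ($l{\left(w,d \right)} = \left(w + d\right) - \frac{59}{9} = \left(d + w\right) - \frac{59}{9} = - \frac{59}{9} + d + w$)
$X = \frac{207398670}{778463}$ ($X = - \frac{45192}{15887} - \frac{11728}{- \frac{59}{9} - 1 - 36} = \left(-45192\right) \frac{1}{15887} - \frac{11728}{- \frac{392}{9}} = - \frac{45192}{15887} - - \frac{13194}{49} = - \frac{45192}{15887} + \frac{13194}{49} = \frac{207398670}{778463} \approx 266.42$)
$\frac{1}{X} = \frac{1}{\frac{207398670}{778463}} = \frac{778463}{207398670}$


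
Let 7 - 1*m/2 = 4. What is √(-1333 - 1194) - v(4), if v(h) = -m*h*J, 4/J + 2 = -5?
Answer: -96/7 + 19*I*√7 ≈ -13.714 + 50.269*I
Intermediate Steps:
m = 6 (m = 14 - 2*4 = 14 - 8 = 6)
J = -4/7 (J = 4/(-2 - 5) = 4/(-7) = 4*(-⅐) = -4/7 ≈ -0.57143)
v(h) = 24*h/7 (v(h) = -6*h*(-4)/7 = -(-24)*h/7 = 24*h/7)
√(-1333 - 1194) - v(4) = √(-1333 - 1194) - 24*4/7 = √(-2527) - 1*96/7 = 19*I*√7 - 96/7 = -96/7 + 19*I*√7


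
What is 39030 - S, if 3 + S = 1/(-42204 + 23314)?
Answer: 737333371/18890 ≈ 39033.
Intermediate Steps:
S = -56671/18890 (S = -3 + 1/(-42204 + 23314) = -3 + 1/(-18890) = -3 - 1/18890 = -56671/18890 ≈ -3.0001)
39030 - S = 39030 - 1*(-56671/18890) = 39030 + 56671/18890 = 737333371/18890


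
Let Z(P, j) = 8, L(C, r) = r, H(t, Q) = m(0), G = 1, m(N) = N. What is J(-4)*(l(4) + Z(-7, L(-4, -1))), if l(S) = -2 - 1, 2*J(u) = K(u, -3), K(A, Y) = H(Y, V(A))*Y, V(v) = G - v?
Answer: 0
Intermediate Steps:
V(v) = 1 - v
H(t, Q) = 0
K(A, Y) = 0 (K(A, Y) = 0*Y = 0)
J(u) = 0 (J(u) = (1/2)*0 = 0)
l(S) = -3
J(-4)*(l(4) + Z(-7, L(-4, -1))) = 0*(-3 + 8) = 0*5 = 0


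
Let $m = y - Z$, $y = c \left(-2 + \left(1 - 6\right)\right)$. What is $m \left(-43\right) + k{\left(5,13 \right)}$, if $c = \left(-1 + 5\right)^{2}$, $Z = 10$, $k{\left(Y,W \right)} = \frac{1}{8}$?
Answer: $\frac{41969}{8} \approx 5246.1$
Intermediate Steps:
$k{\left(Y,W \right)} = \frac{1}{8}$
$c = 16$ ($c = 4^{2} = 16$)
$y = -112$ ($y = 16 \left(-2 + \left(1 - 6\right)\right) = 16 \left(-2 - 5\right) = 16 \left(-7\right) = -112$)
$m = -122$ ($m = -112 - 10 = -122$)
$m \left(-43\right) + k{\left(5,13 \right)} = \left(-122\right) \left(-43\right) + \frac{1}{8} = 5246 + \frac{1}{8} = \frac{41969}{8}$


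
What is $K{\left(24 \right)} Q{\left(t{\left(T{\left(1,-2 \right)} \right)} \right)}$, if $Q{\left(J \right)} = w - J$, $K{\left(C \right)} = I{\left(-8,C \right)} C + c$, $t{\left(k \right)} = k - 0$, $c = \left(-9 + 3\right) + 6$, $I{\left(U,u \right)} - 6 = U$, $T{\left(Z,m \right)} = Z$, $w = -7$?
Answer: $384$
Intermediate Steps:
$I{\left(U,u \right)} = 6 + U$
$c = 0$ ($c = -6 + 6 = 0$)
$t{\left(k \right)} = k$ ($t{\left(k \right)} = k + 0 = k$)
$K{\left(C \right)} = - 2 C$ ($K{\left(C \right)} = \left(6 - 8\right) C + 0 = - 2 C + 0 = - 2 C$)
$Q{\left(J \right)} = -7 - J$
$K{\left(24 \right)} Q{\left(t{\left(T{\left(1,-2 \right)} \right)} \right)} = \left(-2\right) 24 \left(-7 - 1\right) = - 48 \left(-7 - 1\right) = \left(-48\right) \left(-8\right) = 384$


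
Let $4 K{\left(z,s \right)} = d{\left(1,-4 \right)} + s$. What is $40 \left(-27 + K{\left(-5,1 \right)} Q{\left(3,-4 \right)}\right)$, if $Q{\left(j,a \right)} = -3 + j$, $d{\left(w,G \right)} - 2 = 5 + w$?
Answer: $-1080$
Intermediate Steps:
$d{\left(w,G \right)} = 7 + w$ ($d{\left(w,G \right)} = 2 + \left(5 + w\right) = 7 + w$)
$K{\left(z,s \right)} = 2 + \frac{s}{4}$ ($K{\left(z,s \right)} = \frac{\left(7 + 1\right) + s}{4} = \frac{8 + s}{4} = 2 + \frac{s}{4}$)
$40 \left(-27 + K{\left(-5,1 \right)} Q{\left(3,-4 \right)}\right) = 40 \left(-27 + \left(2 + \frac{1}{4} \cdot 1\right) \left(-3 + 3\right)\right) = 40 \left(-27 + \left(2 + \frac{1}{4}\right) 0\right) = 40 \left(-27 + \frac{9}{4} \cdot 0\right) = 40 \left(-27 + 0\right) = 40 \left(-27\right) = -1080$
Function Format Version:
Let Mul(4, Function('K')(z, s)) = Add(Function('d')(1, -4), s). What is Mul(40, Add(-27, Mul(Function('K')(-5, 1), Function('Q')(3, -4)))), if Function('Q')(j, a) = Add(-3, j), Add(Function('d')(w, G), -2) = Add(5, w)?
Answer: -1080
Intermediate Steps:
Function('d')(w, G) = Add(7, w) (Function('d')(w, G) = Add(2, Add(5, w)) = Add(7, w))
Function('K')(z, s) = Add(2, Mul(Rational(1, 4), s)) (Function('K')(z, s) = Mul(Rational(1, 4), Add(Add(7, 1), s)) = Mul(Rational(1, 4), Add(8, s)) = Add(2, Mul(Rational(1, 4), s)))
Mul(40, Add(-27, Mul(Function('K')(-5, 1), Function('Q')(3, -4)))) = Mul(40, Add(-27, Mul(Add(2, Mul(Rational(1, 4), 1)), Add(-3, 3)))) = Mul(40, Add(-27, Mul(Add(2, Rational(1, 4)), 0))) = Mul(40, Add(-27, Mul(Rational(9, 4), 0))) = Mul(40, Add(-27, 0)) = Mul(40, -27) = -1080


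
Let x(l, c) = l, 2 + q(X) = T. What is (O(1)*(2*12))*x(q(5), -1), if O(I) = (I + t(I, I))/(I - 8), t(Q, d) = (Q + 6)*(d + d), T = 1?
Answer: 360/7 ≈ 51.429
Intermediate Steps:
q(X) = -1 (q(X) = -2 + 1 = -1)
t(Q, d) = 2*d*(6 + Q) (t(Q, d) = (6 + Q)*(2*d) = 2*d*(6 + Q))
O(I) = (I + 2*I*(6 + I))/(-8 + I) (O(I) = (I + 2*I*(6 + I))/(I - 8) = (I + 2*I*(6 + I))/(-8 + I))
(O(1)*(2*12))*x(q(5), -1) = ((1*(13 + 2*1)/(-8 + 1))*(2*12))*(-1) = ((1*(13 + 2)/(-7))*24)*(-1) = ((1*(-1/7)*15)*24)*(-1) = -15/7*24*(-1) = -360/7*(-1) = 360/7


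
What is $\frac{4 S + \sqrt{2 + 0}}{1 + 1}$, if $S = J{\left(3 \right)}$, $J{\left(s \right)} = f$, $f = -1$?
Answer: $-2 + \frac{\sqrt{2}}{2} \approx -1.2929$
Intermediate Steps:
$J{\left(s \right)} = -1$
$S = -1$
$\frac{4 S + \sqrt{2 + 0}}{1 + 1} = \frac{4 \left(-1\right) + \sqrt{2 + 0}}{1 + 1} = \frac{-4 + \sqrt{2}}{2} = \left(-4 + \sqrt{2}\right) \frac{1}{2} = -2 + \frac{\sqrt{2}}{2}$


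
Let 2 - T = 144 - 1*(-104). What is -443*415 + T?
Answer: -184091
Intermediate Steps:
T = -246 (T = 2 - (144 - 1*(-104)) = 2 - (144 + 104) = 2 - 1*248 = 2 - 248 = -246)
-443*415 + T = -443*415 - 246 = -183845 - 246 = -184091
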